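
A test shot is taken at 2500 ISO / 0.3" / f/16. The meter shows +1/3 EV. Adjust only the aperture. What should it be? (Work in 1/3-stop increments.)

Overexposed by 1/3 stop → need 1/3 stop darker.
Aperture: f/16 → f/18.

f/18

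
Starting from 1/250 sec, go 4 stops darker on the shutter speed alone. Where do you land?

1/4000s

Shutter speed: 1/250 → 1/500 → 1/1000 → 1/2000 → 1/4000 — 4 stops faster (darker).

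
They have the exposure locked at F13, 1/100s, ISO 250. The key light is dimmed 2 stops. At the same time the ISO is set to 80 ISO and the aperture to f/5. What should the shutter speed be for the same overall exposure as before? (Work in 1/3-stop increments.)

Scene light: 2 stops darker.
ISO: 250 → 200 → 160 → 125 → 100 → 80 — 1 2/3 stops lower (darker).
Aperture: f/13 → f/11 → f/10 → f/9 → f/8 → f/7.1 → f/6.3 → f/5.6 → f/5 — 2 2/3 stops wider (brighter).
Net so far: 1 stop darker. Shutter speed: 1/100 → 1/80 → 1/60 → 1/50.

1/50s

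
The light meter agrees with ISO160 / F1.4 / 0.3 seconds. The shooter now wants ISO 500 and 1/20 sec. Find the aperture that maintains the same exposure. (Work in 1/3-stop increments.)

f/1.0

ISO: 160 → 200 → 250 → 320 → 400 → 500 — 1 2/3 stops raised (brighter).
Shutter speed: 0.3 → 1/4 → 1/5 → 1/6 → 1/8 → 1/10 → 1/13 → 1/15 → 1/20 — 2 2/3 stops faster (darker).
Net change so far: 1 stop darker. Offset with the aperture: f/1.4 → f/1.2 → f/1.1 → f/1.0.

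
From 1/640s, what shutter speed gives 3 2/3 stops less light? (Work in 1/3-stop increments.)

1/8000s

Shutter speed: 1/640 → 1/800 → 1/1000 → 1/1250 → 1/1600 → 1/2000 → 1/2500 → 1/3200 → 1/4000 → 1/5000 → 1/6400 → 1/8000 — 3 2/3 stops shorter (darker).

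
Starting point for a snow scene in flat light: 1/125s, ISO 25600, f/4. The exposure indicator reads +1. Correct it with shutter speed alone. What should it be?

Overexposed by 1 stop → need 1 stop darker.
Shutter speed: 1/125 → 1/250.

1/250s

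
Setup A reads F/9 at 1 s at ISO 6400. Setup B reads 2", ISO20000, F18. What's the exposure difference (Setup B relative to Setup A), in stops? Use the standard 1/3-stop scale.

Aperture: f/9 → f/10 → f/11 → f/13 → f/14 → f/16 → f/18 — 2 stops narrower (darker).
Shutter speed: 1 → 1.3 → 1.6 → 2 — 1 stop longer (brighter).
ISO: 6400 → 8000 → 10000 → 12800 → 16000 → 20000 — 1 2/3 stops raised (brighter).
Net: −2 +1 +1 2/3 = +2/3 stops.

2/3 stop brighter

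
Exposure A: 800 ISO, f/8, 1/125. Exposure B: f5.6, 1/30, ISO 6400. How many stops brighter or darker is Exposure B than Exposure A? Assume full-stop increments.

6 stops brighter

Aperture: f/8 → f/5.6 — 1 stop larger aperture (brighter).
Shutter speed: 1/125 → 1/60 → 1/30 — 2 stops longer (brighter).
ISO: 800 → 1600 → 3200 → 6400 — 3 stops raised (brighter).
Net: +1 +2 +3 = +6 stops.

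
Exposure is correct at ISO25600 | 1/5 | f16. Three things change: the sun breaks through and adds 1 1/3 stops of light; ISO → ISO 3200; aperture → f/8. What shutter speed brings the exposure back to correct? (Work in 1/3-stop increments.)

1/6s

Scene light: 1 1/3 stops brighter.
ISO: 25600 → 20000 → 16000 → 12800 → 10000 → 8000 → 6400 → 5000 → 4000 → 3200 — 3 stops lower (darker).
Aperture: f/16 → f/14 → f/13 → f/11 → f/10 → f/9 → f/8 — 2 stops wider (brighter).
Net so far: 1/3 stop brighter. Shutter speed: 1/5 → 1/6.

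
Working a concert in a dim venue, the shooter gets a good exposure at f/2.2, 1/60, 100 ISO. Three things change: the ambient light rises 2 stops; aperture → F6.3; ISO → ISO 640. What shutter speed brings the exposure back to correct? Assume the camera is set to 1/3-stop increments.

Scene light: 2 stops brighter.
Aperture: f/2.2 → f/2.5 → f/2.8 → f/3.2 → f/3.5 → f/4 → f/4.5 → f/5 → f/5.6 → f/6.3 — 3 stops smaller aperture (darker).
ISO: 100 → 125 → 160 → 200 → 250 → 320 → 400 → 500 → 640 — 2 2/3 stops raised (brighter).
Net so far: 1 2/3 stops brighter. Shutter speed: 1/60 → 1/80 → 1/100 → 1/125 → 1/160 → 1/200.

1/200s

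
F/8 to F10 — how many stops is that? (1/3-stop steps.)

f/8 → f/9 → f/10 — count the steps: 2 third-stops = 2/3 stop.

2/3 stop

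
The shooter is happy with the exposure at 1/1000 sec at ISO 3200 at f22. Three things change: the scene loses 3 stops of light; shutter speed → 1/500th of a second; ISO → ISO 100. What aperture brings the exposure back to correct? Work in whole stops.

f/2

Scene light: 3 stops darker.
Shutter speed: 1/1000 → 1/500 — 1 stop longer (brighter).
ISO: 3200 → 1600 → 800 → 400 → 200 → 100 — 5 stops lower (darker).
Net so far: 7 stops darker. Aperture: f/22 → f/16 → f/11 → f/8 → f/5.6 → f/4 → f/2.8 → f/2.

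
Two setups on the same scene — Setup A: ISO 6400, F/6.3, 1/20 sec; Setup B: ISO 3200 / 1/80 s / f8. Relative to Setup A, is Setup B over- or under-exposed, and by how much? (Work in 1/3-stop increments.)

Aperture: f/6.3 → f/7.1 → f/8 — 2/3 stop narrower (darker).
Shutter speed: 1/20 → 1/25 → 1/30 → 1/40 → 1/50 → 1/60 → 1/80 — 2 stops shorter (darker).
ISO: 6400 → 5000 → 4000 → 3200 — 1 stop dropped (darker).
Net: −2/3 −2 −1 = −3 2/3 stops.

3 2/3 stops darker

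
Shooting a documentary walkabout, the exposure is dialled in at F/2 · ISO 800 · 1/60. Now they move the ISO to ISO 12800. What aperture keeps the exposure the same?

f/8

ISO: 800 → 1600 → 3200 → 6400 → 12800 — 4 stops higher (brighter).
Need 4 stops darker from the aperture: f/2 → f/2.8 → f/4 → f/5.6 → f/8.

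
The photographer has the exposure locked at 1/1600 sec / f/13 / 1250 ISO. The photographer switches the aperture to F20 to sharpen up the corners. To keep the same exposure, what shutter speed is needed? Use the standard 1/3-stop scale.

Aperture: f/13 → f/14 → f/16 → f/18 → f/20 — 1 1/3 stops smaller aperture (darker).
Need 1 1/3 stops brighter from the shutter speed: 1/1600 → 1/1250 → 1/1000 → 1/800 → 1/640.

1/640s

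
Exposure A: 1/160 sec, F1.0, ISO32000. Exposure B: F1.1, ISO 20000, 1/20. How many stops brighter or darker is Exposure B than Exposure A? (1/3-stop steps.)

Aperture: f/1.0 → f/1.1 — 1/3 stop smaller aperture (darker).
Shutter speed: 1/160 → 1/125 → 1/100 → 1/80 → 1/60 → 1/50 → 1/40 → 1/30 → 1/25 → 1/20 — 3 stops slower (brighter).
ISO: 32000 → 25600 → 20000 — 2/3 stop dropped (darker).
Net: −1/3 +3 −2/3 = +2 stops.

2 stops brighter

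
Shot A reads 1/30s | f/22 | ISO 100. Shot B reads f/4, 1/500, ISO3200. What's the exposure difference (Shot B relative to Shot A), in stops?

Aperture: f/22 → f/16 → f/11 → f/8 → f/5.6 → f/4 — 5 stops wider (brighter).
Shutter speed: 1/30 → 1/60 → 1/125 → 1/250 → 1/500 — 4 stops faster (darker).
ISO: 100 → 200 → 400 → 800 → 1600 → 3200 — 5 stops raised (brighter).
Net: +5 −4 +5 = +6 stops.

6 stops brighter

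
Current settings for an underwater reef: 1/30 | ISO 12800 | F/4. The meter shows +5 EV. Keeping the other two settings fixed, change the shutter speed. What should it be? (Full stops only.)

1/1000s

Overexposed by 5 stops → need 5 stops darker.
Shutter speed: 1/30 → 1/60 → 1/125 → 1/250 → 1/500 → 1/1000.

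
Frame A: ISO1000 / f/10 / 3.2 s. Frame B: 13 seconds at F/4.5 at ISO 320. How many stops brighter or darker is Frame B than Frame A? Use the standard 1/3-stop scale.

2 2/3 stops brighter

Aperture: f/10 → f/9 → f/8 → f/7.1 → f/6.3 → f/5.6 → f/5 → f/4.5 — 2 1/3 stops wider (brighter).
Shutter speed: 3.2 → 4 → 5 → 6 → 8 → 10 → 13 — 2 stops slower (brighter).
ISO: 1000 → 800 → 640 → 500 → 400 → 320 — 1 2/3 stops lower (darker).
Net: +2 1/3 +2 −1 2/3 = +2 2/3 stops.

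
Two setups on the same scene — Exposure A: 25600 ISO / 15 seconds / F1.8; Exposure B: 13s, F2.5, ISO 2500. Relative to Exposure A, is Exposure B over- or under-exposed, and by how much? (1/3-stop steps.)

4 2/3 stops darker

Aperture: f/1.8 → f/2 → f/2.2 → f/2.5 — 1 stop stopped down (darker).
Shutter speed: 15 → 13 — 1/3 stop shorter (darker).
ISO: 25600 → 20000 → 16000 → 12800 → 10000 → 8000 → 6400 → 5000 → 4000 → 3200 → 2500 — 3 1/3 stops lower (darker).
Net: −1 −1/3 −3 1/3 = −4 2/3 stops.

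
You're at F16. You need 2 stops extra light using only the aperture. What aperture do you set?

Aperture: f/16 → f/11 → f/8 — 2 stops wider (brighter).

f/8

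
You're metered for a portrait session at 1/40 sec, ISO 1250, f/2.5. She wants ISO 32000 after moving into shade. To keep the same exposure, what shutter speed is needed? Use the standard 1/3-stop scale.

ISO: 1250 → 1600 → 2000 → 2500 → 3200 → 4000 → 5000 → 6400 → 8000 → 10000 → 12800 → 16000 → 20000 → 25600 → 32000 — 4 2/3 stops raised (brighter).
Need 4 2/3 stops darker from the shutter speed: 1/40 → 1/50 → 1/60 → 1/80 → 1/100 → 1/125 → 1/160 → 1/200 → 1/250 → 1/320 → 1/400 → 1/500 → 1/640 → 1/800 → 1/1000.

1/1000s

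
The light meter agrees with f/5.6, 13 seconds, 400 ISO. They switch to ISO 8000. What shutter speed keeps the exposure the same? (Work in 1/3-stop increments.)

0.6 s

ISO: 400 → 500 → 640 → 800 → 1000 → 1250 → 1600 → 2000 → 2500 → 3200 → 4000 → 5000 → 6400 → 8000 — 4 1/3 stops raised (brighter).
Need 4 1/3 stops darker from the shutter speed: 13 → 10 → 8 → 6 → 5 → 4 → 3.2 → 2.5 → 2 → 1.6 → 1.3 → 1 → 0.8 → 0.6.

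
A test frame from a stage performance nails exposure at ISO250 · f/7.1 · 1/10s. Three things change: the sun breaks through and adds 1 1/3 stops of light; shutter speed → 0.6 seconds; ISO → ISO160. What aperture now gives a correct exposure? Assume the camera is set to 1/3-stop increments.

Scene light: 1 1/3 stops brighter.
Shutter speed: 1/10 → 1/8 → 1/6 → 1/5 → 1/4 → 0.3 → 0.4 → 0.5 → 0.6 — 2 2/3 stops longer (brighter).
ISO: 250 → 200 → 160 — 2/3 stop lower (darker).
Net so far: 3 1/3 stops brighter. Aperture: f/7.1 → f/8 → f/9 → f/10 → f/11 → f/13 → f/14 → f/16 → f/18 → f/20 → f/22.

f/22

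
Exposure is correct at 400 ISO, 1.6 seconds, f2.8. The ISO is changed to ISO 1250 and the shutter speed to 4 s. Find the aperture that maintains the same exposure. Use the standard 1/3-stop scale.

ISO: 400 → 500 → 640 → 800 → 1000 → 1250 — 1 2/3 stops raised (brighter).
Shutter speed: 1.6 → 2 → 2.5 → 3.2 → 4 — 1 1/3 stops slower (brighter).
Net change so far: 3 stops brighter. Offset with the aperture: f/2.8 → f/3.2 → f/3.5 → f/4 → f/4.5 → f/5 → f/5.6 → f/6.3 → f/7.1 → f/8.

f/8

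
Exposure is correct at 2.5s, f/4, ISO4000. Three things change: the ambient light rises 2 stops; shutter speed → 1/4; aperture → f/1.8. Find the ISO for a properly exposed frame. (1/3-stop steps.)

ISO 2000

Scene light: 2 stops brighter.
Shutter speed: 2.5 → 2 → 1.6 → 1.3 → 1 → 0.8 → 0.6 → 0.5 → 0.4 → 0.3 → 1/4 — 3 1/3 stops faster (darker).
Aperture: f/4 → f/3.5 → f/3.2 → f/2.8 → f/2.5 → f/2.2 → f/2 → f/1.8 — 2 1/3 stops wider (brighter).
Net so far: 1 stop brighter. ISO: 4000 → 3200 → 2500 → 2000.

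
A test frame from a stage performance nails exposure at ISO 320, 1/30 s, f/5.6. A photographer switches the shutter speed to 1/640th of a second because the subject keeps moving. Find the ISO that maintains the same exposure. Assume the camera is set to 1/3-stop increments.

ISO 6400

Shutter speed: 1/30 → 1/40 → 1/50 → 1/60 → 1/80 → 1/100 → 1/125 → 1/160 → 1/200 → 1/250 → 1/320 → 1/400 → 1/500 → 1/640 — 4 1/3 stops shorter (darker).
Need 4 1/3 stops brighter from the ISO: 320 → 400 → 500 → 640 → 800 → 1000 → 1250 → 1600 → 2000 → 2500 → 3200 → 4000 → 5000 → 6400.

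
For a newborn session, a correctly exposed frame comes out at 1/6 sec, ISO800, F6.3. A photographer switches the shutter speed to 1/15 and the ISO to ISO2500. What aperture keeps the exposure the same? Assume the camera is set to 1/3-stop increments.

f/7.1

Shutter speed: 1/6 → 1/8 → 1/10 → 1/13 → 1/15 — 1 1/3 stops shorter (darker).
ISO: 800 → 1000 → 1250 → 1600 → 2000 → 2500 — 1 2/3 stops higher (brighter).
Net change so far: 1/3 stop brighter. Offset with the aperture: f/6.3 → f/7.1.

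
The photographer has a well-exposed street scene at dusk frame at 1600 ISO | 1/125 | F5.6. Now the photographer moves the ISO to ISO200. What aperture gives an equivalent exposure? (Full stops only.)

ISO: 1600 → 800 → 400 → 200 — 3 stops dropped (darker).
Need 3 stops brighter from the aperture: f/5.6 → f/4 → f/2.8 → f/2.

f/2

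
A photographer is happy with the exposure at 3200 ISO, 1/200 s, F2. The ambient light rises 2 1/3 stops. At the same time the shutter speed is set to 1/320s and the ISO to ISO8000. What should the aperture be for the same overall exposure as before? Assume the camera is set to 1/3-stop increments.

Scene light: 2 1/3 stops brighter.
Shutter speed: 1/200 → 1/250 → 1/320 — 2/3 stop faster (darker).
ISO: 3200 → 4000 → 5000 → 6400 → 8000 — 1 1/3 stops raised (brighter).
Net so far: 3 stops brighter. Aperture: f/2 → f/2.2 → f/2.5 → f/2.8 → f/3.2 → f/3.5 → f/4 → f/4.5 → f/5 → f/5.6.

f/5.6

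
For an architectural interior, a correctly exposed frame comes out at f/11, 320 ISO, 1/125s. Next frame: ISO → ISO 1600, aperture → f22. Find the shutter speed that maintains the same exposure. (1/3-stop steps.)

1/160s

ISO: 320 → 400 → 500 → 640 → 800 → 1000 → 1250 → 1600 — 2 1/3 stops raised (brighter).
Aperture: f/11 → f/13 → f/14 → f/16 → f/18 → f/20 → f/22 — 2 stops narrower (darker).
Net change so far: 1/3 stop brighter. Offset with the shutter speed: 1/125 → 1/160.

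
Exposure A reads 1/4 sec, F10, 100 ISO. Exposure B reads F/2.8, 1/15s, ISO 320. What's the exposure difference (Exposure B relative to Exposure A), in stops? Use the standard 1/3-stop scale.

3 1/3 stops brighter

Aperture: f/10 → f/9 → f/8 → f/7.1 → f/6.3 → f/5.6 → f/5 → f/4.5 → f/4 → f/3.5 → f/3.2 → f/2.8 — 3 2/3 stops larger aperture (brighter).
Shutter speed: 1/4 → 1/5 → 1/6 → 1/8 → 1/10 → 1/13 → 1/15 — 2 stops faster (darker).
ISO: 100 → 125 → 160 → 200 → 250 → 320 — 1 2/3 stops higher (brighter).
Net: +3 2/3 −2 +1 2/3 = +3 1/3 stops.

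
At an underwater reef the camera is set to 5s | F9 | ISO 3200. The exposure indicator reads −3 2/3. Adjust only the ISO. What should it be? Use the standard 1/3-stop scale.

Underexposed by 3 2/3 stops → need 3 2/3 stops brighter.
ISO: 3200 → 4000 → 5000 → 6400 → 8000 → 10000 → 12800 → 16000 → 20000 → 25600 → 32000 → 40000.

ISO 40000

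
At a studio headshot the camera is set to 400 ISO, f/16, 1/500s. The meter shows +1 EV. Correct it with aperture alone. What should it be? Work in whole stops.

f/22

Overexposed by 1 stop → need 1 stop darker.
Aperture: f/16 → f/22.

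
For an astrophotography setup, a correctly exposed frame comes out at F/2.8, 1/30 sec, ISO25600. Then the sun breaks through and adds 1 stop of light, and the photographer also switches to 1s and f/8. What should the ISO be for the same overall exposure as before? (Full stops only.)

Scene light: 1 stop brighter.
Shutter speed: 1/30 → 1/15 → 1/8 → 1/4 → 1/2 → 1 — 5 stops slower (brighter).
Aperture: f/2.8 → f/4 → f/5.6 → f/8 — 3 stops smaller aperture (darker).
Net so far: 3 stops brighter. ISO: 25600 → 12800 → 6400 → 3200.

ISO 3200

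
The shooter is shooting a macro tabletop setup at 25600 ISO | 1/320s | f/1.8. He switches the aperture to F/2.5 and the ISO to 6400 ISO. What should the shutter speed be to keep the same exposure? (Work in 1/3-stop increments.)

Aperture: f/1.8 → f/2 → f/2.2 → f/2.5 — 1 stop narrower (darker).
ISO: 25600 → 20000 → 16000 → 12800 → 10000 → 8000 → 6400 — 2 stops dropped (darker).
Net change so far: 3 stops darker. Offset with the shutter speed: 1/320 → 1/250 → 1/200 → 1/160 → 1/125 → 1/100 → 1/80 → 1/60 → 1/50 → 1/40.

1/40s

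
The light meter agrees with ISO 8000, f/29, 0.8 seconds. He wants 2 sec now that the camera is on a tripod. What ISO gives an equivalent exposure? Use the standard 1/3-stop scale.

ISO 3200

Shutter speed: 0.8 → 1 → 1.3 → 1.6 → 2 — 1 1/3 stops longer (brighter).
Need 1 1/3 stops darker from the ISO: 8000 → 6400 → 5000 → 4000 → 3200.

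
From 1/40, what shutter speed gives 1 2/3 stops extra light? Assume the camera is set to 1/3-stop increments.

1/13s

Shutter speed: 1/40 → 1/30 → 1/25 → 1/20 → 1/15 → 1/13 — 1 2/3 stops longer (brighter).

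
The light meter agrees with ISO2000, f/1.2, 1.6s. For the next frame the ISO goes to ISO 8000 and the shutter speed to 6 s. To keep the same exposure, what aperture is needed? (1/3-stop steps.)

f/5

ISO: 2000 → 2500 → 3200 → 4000 → 5000 → 6400 → 8000 — 2 stops higher (brighter).
Shutter speed: 1.6 → 2 → 2.5 → 3.2 → 4 → 5 → 6 — 2 stops slower (brighter).
Net change so far: 4 stops brighter. Offset with the aperture: f/1.2 → f/1.4 → f/1.6 → f/1.8 → f/2 → f/2.2 → f/2.5 → f/2.8 → f/3.2 → f/3.5 → f/4 → f/4.5 → f/5.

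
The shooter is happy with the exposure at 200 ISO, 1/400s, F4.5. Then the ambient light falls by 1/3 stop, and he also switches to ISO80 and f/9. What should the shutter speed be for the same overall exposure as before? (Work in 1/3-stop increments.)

Scene light: 1/3 stop darker.
ISO: 200 → 160 → 125 → 100 → 80 — 1 1/3 stops lower (darker).
Aperture: f/4.5 → f/5 → f/5.6 → f/6.3 → f/7.1 → f/8 → f/9 — 2 stops narrower (darker).
Net so far: 3 2/3 stops darker. Shutter speed: 1/400 → 1/320 → 1/250 → 1/200 → 1/160 → 1/125 → 1/100 → 1/80 → 1/60 → 1/50 → 1/40 → 1/30.

1/30s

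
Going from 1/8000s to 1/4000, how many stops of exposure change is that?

1/8000 → 1/4000 — count the steps: 1 stop.

1 stop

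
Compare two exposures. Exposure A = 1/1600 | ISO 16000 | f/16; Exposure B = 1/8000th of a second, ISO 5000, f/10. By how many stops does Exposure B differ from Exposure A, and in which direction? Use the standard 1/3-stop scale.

2 2/3 stops darker

Aperture: f/16 → f/14 → f/13 → f/11 → f/10 — 1 1/3 stops opened up (brighter).
Shutter speed: 1/1600 → 1/2000 → 1/2500 → 1/3200 → 1/4000 → 1/5000 → 1/6400 → 1/8000 — 2 1/3 stops faster (darker).
ISO: 16000 → 12800 → 10000 → 8000 → 6400 → 5000 — 1 2/3 stops lower (darker).
Net: +1 1/3 −2 1/3 −1 2/3 = −2 2/3 stops.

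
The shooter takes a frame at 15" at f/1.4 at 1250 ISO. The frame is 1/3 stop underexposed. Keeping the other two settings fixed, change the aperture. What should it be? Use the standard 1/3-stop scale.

Underexposed by 1/3 stop → need 1/3 stop brighter.
Aperture: f/1.4 → f/1.2.

f/1.2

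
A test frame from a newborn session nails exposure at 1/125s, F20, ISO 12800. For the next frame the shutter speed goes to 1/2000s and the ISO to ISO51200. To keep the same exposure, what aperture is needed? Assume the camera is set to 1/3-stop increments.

f/10

Shutter speed: 1/125 → 1/160 → 1/200 → 1/250 → 1/320 → 1/400 → 1/500 → 1/640 → 1/800 → 1/1000 → 1/1250 → 1/1600 → 1/2000 — 4 stops faster (darker).
ISO: 12800 → 16000 → 20000 → 25600 → 32000 → 40000 → 51200 — 2 stops raised (brighter).
Net change so far: 2 stops darker. Offset with the aperture: f/20 → f/18 → f/16 → f/14 → f/13 → f/11 → f/10.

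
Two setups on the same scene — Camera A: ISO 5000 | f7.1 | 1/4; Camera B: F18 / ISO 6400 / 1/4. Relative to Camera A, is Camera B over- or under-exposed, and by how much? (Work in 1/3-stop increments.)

Aperture: f/7.1 → f/8 → f/9 → f/10 → f/11 → f/13 → f/14 → f/16 → f/18 — 2 2/3 stops smaller aperture (darker).
Shutter speed: unchanged.
ISO: 5000 → 6400 — 1/3 stop raised (brighter).
Net: −2 2/3 +1/3 = −2 1/3 stops.

2 1/3 stops darker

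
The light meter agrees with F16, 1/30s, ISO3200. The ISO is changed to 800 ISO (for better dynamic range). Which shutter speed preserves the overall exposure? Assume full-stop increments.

ISO: 3200 → 1600 → 800 — 2 stops lower (darker).
Need 2 stops brighter from the shutter speed: 1/30 → 1/15 → 1/8.

1/8s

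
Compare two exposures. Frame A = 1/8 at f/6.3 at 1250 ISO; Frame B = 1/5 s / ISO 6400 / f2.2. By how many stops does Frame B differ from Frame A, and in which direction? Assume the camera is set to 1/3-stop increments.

Aperture: f/6.3 → f/5.6 → f/5 → f/4.5 → f/4 → f/3.5 → f/3.2 → f/2.8 → f/2.5 → f/2.2 — 3 stops wider (brighter).
Shutter speed: 1/8 → 1/6 → 1/5 — 2/3 stop longer (brighter).
ISO: 1250 → 1600 → 2000 → 2500 → 3200 → 4000 → 5000 → 6400 — 2 1/3 stops higher (brighter).
Net: +3 +2/3 +2 1/3 = +6 stops.

6 stops brighter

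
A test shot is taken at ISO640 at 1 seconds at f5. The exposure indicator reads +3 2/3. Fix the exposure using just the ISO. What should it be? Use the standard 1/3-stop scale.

Overexposed by 3 2/3 stops → need 3 2/3 stops darker.
ISO: 640 → 500 → 400 → 320 → 250 → 200 → 160 → 125 → 100 → 80 → 64 → 50.

ISO 50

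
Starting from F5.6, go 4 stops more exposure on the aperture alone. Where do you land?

f/1.4

Aperture: f/5.6 → f/4 → f/2.8 → f/2 → f/1.4 — 4 stops wider (brighter).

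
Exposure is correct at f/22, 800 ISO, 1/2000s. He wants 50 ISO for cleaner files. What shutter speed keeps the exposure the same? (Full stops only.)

1/125s

ISO: 800 → 400 → 200 → 100 → 50 — 4 stops dropped (darker).
Need 4 stops brighter from the shutter speed: 1/2000 → 1/1000 → 1/500 → 1/250 → 1/125.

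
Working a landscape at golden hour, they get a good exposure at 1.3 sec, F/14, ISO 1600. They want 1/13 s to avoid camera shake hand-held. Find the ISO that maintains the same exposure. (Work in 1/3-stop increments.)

ISO 25600

Shutter speed: 1.3 → 1 → 0.8 → 0.6 → 0.5 → 0.4 → 0.3 → 1/4 → 1/5 → 1/6 → 1/8 → 1/10 → 1/13 — 4 stops shorter (darker).
Need 4 stops brighter from the ISO: 1600 → 2000 → 2500 → 3200 → 4000 → 5000 → 6400 → 8000 → 10000 → 12800 → 16000 → 20000 → 25600.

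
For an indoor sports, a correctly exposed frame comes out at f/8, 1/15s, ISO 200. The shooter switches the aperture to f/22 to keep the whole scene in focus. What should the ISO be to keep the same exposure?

Aperture: f/8 → f/11 → f/16 → f/22 — 3 stops narrower (darker).
Need 3 stops brighter from the ISO: 200 → 400 → 800 → 1600.

ISO 1600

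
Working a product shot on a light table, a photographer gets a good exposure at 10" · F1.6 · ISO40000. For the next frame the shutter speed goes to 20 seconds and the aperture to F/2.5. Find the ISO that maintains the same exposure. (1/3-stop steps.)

Shutter speed: 10 → 13 → 15 → 20 — 1 stop slower (brighter).
Aperture: f/1.6 → f/1.8 → f/2 → f/2.2 → f/2.5 — 1 1/3 stops narrower (darker).
Net change so far: 1/3 stop darker. Offset with the ISO: 40000 → 51200.

ISO 51200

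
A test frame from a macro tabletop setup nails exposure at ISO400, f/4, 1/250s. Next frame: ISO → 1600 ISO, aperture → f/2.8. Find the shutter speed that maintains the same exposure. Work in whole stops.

ISO: 400 → 800 → 1600 — 2 stops raised (brighter).
Aperture: f/4 → f/2.8 — 1 stop opened up (brighter).
Net change so far: 3 stops brighter. Offset with the shutter speed: 1/250 → 1/500 → 1/1000 → 1/2000.

1/2000s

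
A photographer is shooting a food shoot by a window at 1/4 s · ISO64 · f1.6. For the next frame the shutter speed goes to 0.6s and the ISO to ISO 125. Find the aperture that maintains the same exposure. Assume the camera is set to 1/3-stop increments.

f/3.5

Shutter speed: 1/4 → 0.3 → 0.4 → 0.5 → 0.6 — 1 1/3 stops longer (brighter).
ISO: 64 → 80 → 100 → 125 — 1 stop higher (brighter).
Net change so far: 2 1/3 stops brighter. Offset with the aperture: f/1.6 → f/1.8 → f/2 → f/2.2 → f/2.5 → f/2.8 → f/3.2 → f/3.5.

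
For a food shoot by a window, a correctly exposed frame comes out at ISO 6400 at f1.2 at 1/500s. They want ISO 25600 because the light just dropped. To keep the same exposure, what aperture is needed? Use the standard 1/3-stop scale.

f/2.5

ISO: 6400 → 8000 → 10000 → 12800 → 16000 → 20000 → 25600 — 2 stops higher (brighter).
Need 2 stops darker from the aperture: f/1.2 → f/1.4 → f/1.6 → f/1.8 → f/2 → f/2.2 → f/2.5.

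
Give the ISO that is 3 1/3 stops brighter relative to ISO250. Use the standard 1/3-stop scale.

ISO 2500

ISO: 250 → 320 → 400 → 500 → 640 → 800 → 1000 → 1250 → 1600 → 2000 → 2500 — 3 1/3 stops higher (brighter).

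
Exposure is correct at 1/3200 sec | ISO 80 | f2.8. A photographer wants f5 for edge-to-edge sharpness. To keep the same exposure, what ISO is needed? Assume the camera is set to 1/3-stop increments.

ISO 250

Aperture: f/2.8 → f/3.2 → f/3.5 → f/4 → f/4.5 → f/5 — 1 2/3 stops stopped down (darker).
Need 1 2/3 stops brighter from the ISO: 80 → 100 → 125 → 160 → 200 → 250.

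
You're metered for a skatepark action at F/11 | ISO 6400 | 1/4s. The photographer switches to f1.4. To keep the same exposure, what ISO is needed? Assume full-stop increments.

ISO 100

Aperture: f/11 → f/8 → f/5.6 → f/4 → f/2.8 → f/2 → f/1.4 — 6 stops wider (brighter).
Need 6 stops darker from the ISO: 6400 → 3200 → 1600 → 800 → 400 → 200 → 100.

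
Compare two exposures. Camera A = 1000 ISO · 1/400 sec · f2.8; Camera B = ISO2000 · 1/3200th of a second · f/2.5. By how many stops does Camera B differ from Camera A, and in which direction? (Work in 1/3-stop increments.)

Aperture: f/2.8 → f/2.5 — 1/3 stop wider (brighter).
Shutter speed: 1/400 → 1/500 → 1/640 → 1/800 → 1/1000 → 1/1250 → 1/1600 → 1/2000 → 1/2500 → 1/3200 — 3 stops shorter (darker).
ISO: 1000 → 1250 → 1600 → 2000 — 1 stop raised (brighter).
Net: +1/3 −3 +1 = −1 2/3 stops.

1 2/3 stops darker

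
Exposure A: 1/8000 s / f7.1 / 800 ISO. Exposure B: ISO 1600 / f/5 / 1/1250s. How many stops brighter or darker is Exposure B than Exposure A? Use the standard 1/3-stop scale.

Aperture: f/7.1 → f/6.3 → f/5.6 → f/5 — 1 stop larger aperture (brighter).
Shutter speed: 1/8000 → 1/6400 → 1/5000 → 1/4000 → 1/3200 → 1/2500 → 1/2000 → 1/1600 → 1/1250 — 2 2/3 stops longer (brighter).
ISO: 800 → 1000 → 1250 → 1600 — 1 stop higher (brighter).
Net: +1 +2 2/3 +1 = +4 2/3 stops.

4 2/3 stops brighter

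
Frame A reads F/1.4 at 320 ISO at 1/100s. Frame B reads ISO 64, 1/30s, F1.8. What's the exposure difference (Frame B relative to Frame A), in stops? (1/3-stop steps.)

Aperture: f/1.4 → f/1.6 → f/1.8 — 2/3 stop smaller aperture (darker).
Shutter speed: 1/100 → 1/80 → 1/60 → 1/50 → 1/40 → 1/30 — 1 2/3 stops longer (brighter).
ISO: 320 → 250 → 200 → 160 → 125 → 100 → 80 → 64 — 2 1/3 stops dropped (darker).
Net: −2/3 +1 2/3 −2 1/3 = −1 1/3 stops.

1 1/3 stops darker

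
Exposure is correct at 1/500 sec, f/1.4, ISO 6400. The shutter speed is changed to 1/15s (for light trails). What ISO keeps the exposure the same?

Shutter speed: 1/500 → 1/250 → 1/125 → 1/60 → 1/30 → 1/15 — 5 stops slower (brighter).
Need 5 stops darker from the ISO: 6400 → 3200 → 1600 → 800 → 400 → 200.

ISO 200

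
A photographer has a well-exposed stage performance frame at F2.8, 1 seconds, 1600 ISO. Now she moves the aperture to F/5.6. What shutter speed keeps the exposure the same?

4 s

Aperture: f/2.8 → f/4 → f/5.6 — 2 stops smaller aperture (darker).
Need 2 stops brighter from the shutter speed: 1 → 2 → 4.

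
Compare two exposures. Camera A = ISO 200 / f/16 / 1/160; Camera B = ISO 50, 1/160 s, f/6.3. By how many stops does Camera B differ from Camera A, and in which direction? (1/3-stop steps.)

Aperture: f/16 → f/14 → f/13 → f/11 → f/10 → f/9 → f/8 → f/7.1 → f/6.3 — 2 2/3 stops larger aperture (brighter).
Shutter speed: unchanged.
ISO: 200 → 160 → 125 → 100 → 80 → 64 → 50 — 2 stops dropped (darker).
Net: +2 2/3 −2 = +2/3 stops.

2/3 stop brighter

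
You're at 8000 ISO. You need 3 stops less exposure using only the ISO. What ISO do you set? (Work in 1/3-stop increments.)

ISO: 8000 → 6400 → 5000 → 4000 → 3200 → 2500 → 2000 → 1600 → 1250 → 1000 — 3 stops dropped (darker).

ISO 1000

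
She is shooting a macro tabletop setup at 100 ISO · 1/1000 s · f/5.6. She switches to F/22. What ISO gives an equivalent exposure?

Aperture: f/5.6 → f/8 → f/11 → f/16 → f/22 — 4 stops smaller aperture (darker).
Need 4 stops brighter from the ISO: 100 → 200 → 400 → 800 → 1600.

ISO 1600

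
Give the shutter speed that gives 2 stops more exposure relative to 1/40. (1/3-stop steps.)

1/10s

Shutter speed: 1/40 → 1/30 → 1/25 → 1/20 → 1/15 → 1/13 → 1/10 — 2 stops longer (brighter).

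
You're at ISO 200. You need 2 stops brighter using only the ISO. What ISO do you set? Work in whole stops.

ISO 800

ISO: 200 → 400 → 800 — 2 stops raised (brighter).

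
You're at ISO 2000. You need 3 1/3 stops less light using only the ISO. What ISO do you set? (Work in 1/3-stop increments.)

ISO 200

ISO: 2000 → 1600 → 1250 → 1000 → 800 → 640 → 500 → 400 → 320 → 250 → 200 — 3 1/3 stops dropped (darker).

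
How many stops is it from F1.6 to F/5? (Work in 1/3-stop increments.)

3 1/3 stops

f/1.6 → f/1.8 → f/2 → f/2.2 → f/2.5 → f/2.8 → f/3.2 → f/3.5 → f/4 → f/4.5 → f/5 — count the steps: 10 third-stops = 3 1/3 stops.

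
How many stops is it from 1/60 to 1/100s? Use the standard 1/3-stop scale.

1/60 → 1/80 → 1/100 — count the steps: 2 third-stops = 2/3 stop.

2/3 stop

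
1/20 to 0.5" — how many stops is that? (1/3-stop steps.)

1/20 → 1/15 → 1/13 → 1/10 → 1/8 → 1/6 → 1/5 → 1/4 → 0.3 → 0.4 → 0.5 — count the steps: 10 third-stops = 3 1/3 stops.

3 1/3 stops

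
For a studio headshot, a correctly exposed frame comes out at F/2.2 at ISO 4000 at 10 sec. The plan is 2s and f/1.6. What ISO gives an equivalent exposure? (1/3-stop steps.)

ISO 10000

Shutter speed: 10 → 8 → 6 → 5 → 4 → 3.2 → 2.5 → 2 — 2 1/3 stops faster (darker).
Aperture: f/2.2 → f/2 → f/1.8 → f/1.6 — 1 stop larger aperture (brighter).
Net change so far: 1 1/3 stops darker. Offset with the ISO: 4000 → 5000 → 6400 → 8000 → 10000.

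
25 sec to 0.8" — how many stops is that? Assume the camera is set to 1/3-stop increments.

5 stops

25 → 20 → 15 → 13 → 10 → 8 → 6 → 5 → 4 → 3.2 → 2.5 → 2 → 1.6 → 1.3 → 1 → 0.8 — count the steps: 15 third-stops = 5 stops.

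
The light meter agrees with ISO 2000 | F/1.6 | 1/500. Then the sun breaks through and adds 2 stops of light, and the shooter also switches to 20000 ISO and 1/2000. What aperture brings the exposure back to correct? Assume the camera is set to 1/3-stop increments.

f/5

Scene light: 2 stops brighter.
ISO: 2000 → 2500 → 3200 → 4000 → 5000 → 6400 → 8000 → 10000 → 12800 → 16000 → 20000 — 3 1/3 stops higher (brighter).
Shutter speed: 1/500 → 1/640 → 1/800 → 1/1000 → 1/1250 → 1/1600 → 1/2000 — 2 stops shorter (darker).
Net so far: 3 1/3 stops brighter. Aperture: f/1.6 → f/1.8 → f/2 → f/2.2 → f/2.5 → f/2.8 → f/3.2 → f/3.5 → f/4 → f/4.5 → f/5.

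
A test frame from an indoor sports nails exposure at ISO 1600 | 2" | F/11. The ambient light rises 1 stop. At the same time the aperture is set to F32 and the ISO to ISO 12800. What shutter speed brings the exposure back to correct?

1 s

Scene light: 1 stop brighter.
Aperture: f/11 → f/16 → f/22 → f/32 — 3 stops narrower (darker).
ISO: 1600 → 3200 → 6400 → 12800 — 3 stops raised (brighter).
Net so far: 1 stop brighter. Shutter speed: 2 → 1.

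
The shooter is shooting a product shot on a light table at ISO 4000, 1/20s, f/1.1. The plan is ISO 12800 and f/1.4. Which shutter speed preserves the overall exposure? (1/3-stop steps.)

1/40s

ISO: 4000 → 5000 → 6400 → 8000 → 10000 → 12800 — 1 2/3 stops raised (brighter).
Aperture: f/1.1 → f/1.2 → f/1.4 — 2/3 stop smaller aperture (darker).
Net change so far: 1 stop brighter. Offset with the shutter speed: 1/20 → 1/25 → 1/30 → 1/40.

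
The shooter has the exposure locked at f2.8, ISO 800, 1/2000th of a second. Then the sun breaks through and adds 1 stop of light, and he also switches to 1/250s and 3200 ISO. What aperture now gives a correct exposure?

f/22

Scene light: 1 stop brighter.
Shutter speed: 1/2000 → 1/1000 → 1/500 → 1/250 — 3 stops longer (brighter).
ISO: 800 → 1600 → 3200 — 2 stops higher (brighter).
Net so far: 6 stops brighter. Aperture: f/2.8 → f/4 → f/5.6 → f/8 → f/11 → f/16 → f/22.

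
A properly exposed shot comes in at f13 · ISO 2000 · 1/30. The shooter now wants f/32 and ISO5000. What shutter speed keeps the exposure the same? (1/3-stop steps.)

Aperture: f/13 → f/14 → f/16 → f/18 → f/20 → f/22 → f/25 → f/29 → f/32 — 2 2/3 stops stopped down (darker).
ISO: 2000 → 2500 → 3200 → 4000 → 5000 — 1 1/3 stops raised (brighter).
Net change so far: 1 1/3 stops darker. Offset with the shutter speed: 1/30 → 1/25 → 1/20 → 1/15 → 1/13.

1/13s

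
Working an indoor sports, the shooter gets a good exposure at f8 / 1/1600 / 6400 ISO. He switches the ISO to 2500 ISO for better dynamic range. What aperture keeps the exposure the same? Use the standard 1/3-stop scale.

ISO: 6400 → 5000 → 4000 → 3200 → 2500 — 1 1/3 stops lower (darker).
Need 1 1/3 stops brighter from the aperture: f/8 → f/7.1 → f/6.3 → f/5.6 → f/5.

f/5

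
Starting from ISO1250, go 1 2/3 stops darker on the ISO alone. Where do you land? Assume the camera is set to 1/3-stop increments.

ISO: 1250 → 1000 → 800 → 640 → 500 → 400 — 1 2/3 stops dropped (darker).

ISO 400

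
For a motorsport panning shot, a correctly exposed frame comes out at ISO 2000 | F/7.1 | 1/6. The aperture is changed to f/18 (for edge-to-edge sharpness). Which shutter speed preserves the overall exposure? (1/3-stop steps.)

Aperture: f/7.1 → f/8 → f/9 → f/10 → f/11 → f/13 → f/14 → f/16 → f/18 — 2 2/3 stops smaller aperture (darker).
Need 2 2/3 stops brighter from the shutter speed: 1/6 → 1/5 → 1/4 → 0.3 → 0.4 → 0.5 → 0.6 → 0.8 → 1.

1 s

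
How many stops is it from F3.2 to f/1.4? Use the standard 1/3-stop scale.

2 1/3 stops

f/3.2 → f/2.8 → f/2.5 → f/2.2 → f/2 → f/1.8 → f/1.6 → f/1.4 — count the steps: 7 third-stops = 2 1/3 stops.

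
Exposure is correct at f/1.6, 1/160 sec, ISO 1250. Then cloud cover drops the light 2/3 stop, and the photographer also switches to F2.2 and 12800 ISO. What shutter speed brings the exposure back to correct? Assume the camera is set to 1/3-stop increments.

Scene light: 2/3 stop darker.
Aperture: f/1.6 → f/1.8 → f/2 → f/2.2 — 1 stop smaller aperture (darker).
ISO: 1250 → 1600 → 2000 → 2500 → 3200 → 4000 → 5000 → 6400 → 8000 → 10000 → 12800 — 3 1/3 stops raised (brighter).
Net so far: 1 2/3 stops brighter. Shutter speed: 1/160 → 1/200 → 1/250 → 1/320 → 1/400 → 1/500.

1/500s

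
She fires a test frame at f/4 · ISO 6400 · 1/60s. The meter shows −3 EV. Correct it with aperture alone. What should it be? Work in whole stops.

f/1.4

Underexposed by 3 stops → need 3 stops brighter.
Aperture: f/4 → f/2.8 → f/2 → f/1.4.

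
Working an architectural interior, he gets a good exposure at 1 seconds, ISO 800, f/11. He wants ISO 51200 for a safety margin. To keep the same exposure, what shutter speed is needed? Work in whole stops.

1/60s

ISO: 800 → 1600 → 3200 → 6400 → 12800 → 25600 → 51200 — 6 stops higher (brighter).
Need 6 stops darker from the shutter speed: 1 → 1/2 → 1/4 → 1/8 → 1/15 → 1/30 → 1/60.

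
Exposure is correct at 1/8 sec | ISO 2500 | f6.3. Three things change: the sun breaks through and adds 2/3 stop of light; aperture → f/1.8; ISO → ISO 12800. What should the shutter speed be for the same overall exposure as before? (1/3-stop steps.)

Scene light: 2/3 stop brighter.
Aperture: f/6.3 → f/5.6 → f/5 → f/4.5 → f/4 → f/3.5 → f/3.2 → f/2.8 → f/2.5 → f/2.2 → f/2 → f/1.8 — 3 2/3 stops wider (brighter).
ISO: 2500 → 3200 → 4000 → 5000 → 6400 → 8000 → 10000 → 12800 — 2 1/3 stops raised (brighter).
Net so far: 6 2/3 stops brighter. Shutter speed: 1/8 → 1/10 → 1/13 → 1/15 → 1/20 → 1/25 → 1/30 → 1/40 → 1/50 → 1/60 → 1/80 → 1/100 → 1/125 → 1/160 → 1/200 → 1/250 → 1/320 → 1/400 → 1/500 → 1/640 → 1/800.

1/800s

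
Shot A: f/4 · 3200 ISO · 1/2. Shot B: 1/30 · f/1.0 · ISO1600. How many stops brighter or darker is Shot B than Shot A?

Aperture: f/4 → f/2.8 → f/2 → f/1.4 → f/1.0 — 4 stops larger aperture (brighter).
Shutter speed: 1/2 → 1/4 → 1/8 → 1/15 → 1/30 — 4 stops faster (darker).
ISO: 3200 → 1600 — 1 stop lower (darker).
Net: +4 −4 −1 = −1 stop.

1 stop darker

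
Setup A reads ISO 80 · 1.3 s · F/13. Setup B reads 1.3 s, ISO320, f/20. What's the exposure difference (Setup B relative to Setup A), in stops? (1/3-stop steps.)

Aperture: f/13 → f/14 → f/16 → f/18 → f/20 — 1 1/3 stops smaller aperture (darker).
Shutter speed: unchanged.
ISO: 80 → 100 → 125 → 160 → 200 → 250 → 320 — 2 stops raised (brighter).
Net: −1 1/3 +2 = +2/3 stops.

2/3 stop brighter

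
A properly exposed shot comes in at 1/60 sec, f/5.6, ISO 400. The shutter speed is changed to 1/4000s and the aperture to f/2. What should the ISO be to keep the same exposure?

ISO 3200

Shutter speed: 1/60 → 1/125 → 1/250 → 1/500 → 1/1000 → 1/2000 → 1/4000 — 6 stops faster (darker).
Aperture: f/5.6 → f/4 → f/2.8 → f/2 — 3 stops opened up (brighter).
Net change so far: 3 stops darker. Offset with the ISO: 400 → 800 → 1600 → 3200.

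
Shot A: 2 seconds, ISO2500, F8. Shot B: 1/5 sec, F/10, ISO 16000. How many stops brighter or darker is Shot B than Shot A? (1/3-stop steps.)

1 1/3 stops darker

Aperture: f/8 → f/9 → f/10 — 2/3 stop narrower (darker).
Shutter speed: 2 → 1.6 → 1.3 → 1 → 0.8 → 0.6 → 0.5 → 0.4 → 0.3 → 1/4 → 1/5 — 3 1/3 stops faster (darker).
ISO: 2500 → 3200 → 4000 → 5000 → 6400 → 8000 → 10000 → 12800 → 16000 — 2 2/3 stops raised (brighter).
Net: −2/3 −3 1/3 +2 2/3 = −1 1/3 stops.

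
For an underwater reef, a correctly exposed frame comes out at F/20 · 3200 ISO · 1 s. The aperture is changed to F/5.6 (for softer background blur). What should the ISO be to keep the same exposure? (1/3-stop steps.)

ISO 250

Aperture: f/20 → f/18 → f/16 → f/14 → f/13 → f/11 → f/10 → f/9 → f/8 → f/7.1 → f/6.3 → f/5.6 — 3 2/3 stops wider (brighter).
Need 3 2/3 stops darker from the ISO: 3200 → 2500 → 2000 → 1600 → 1250 → 1000 → 800 → 640 → 500 → 400 → 320 → 250.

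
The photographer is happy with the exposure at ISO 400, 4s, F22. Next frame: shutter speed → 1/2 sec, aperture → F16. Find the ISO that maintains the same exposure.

Shutter speed: 4 → 2 → 1 → 1/2 — 3 stops faster (darker).
Aperture: f/22 → f/16 — 1 stop opened up (brighter).
Net change so far: 2 stops darker. Offset with the ISO: 400 → 800 → 1600.

ISO 1600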